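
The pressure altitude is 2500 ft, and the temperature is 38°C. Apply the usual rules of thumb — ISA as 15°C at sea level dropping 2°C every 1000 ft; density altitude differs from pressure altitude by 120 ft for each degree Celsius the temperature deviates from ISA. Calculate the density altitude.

ISA temperature at 2500 ft = 15 − 2 × (2500/1000) = 10°C.
ISA deviation = 38 − 10 = +28°C.
Density altitude = 2500 + 120 × (28) = 2500 + (+3360) = 5860 ft.

5860 ft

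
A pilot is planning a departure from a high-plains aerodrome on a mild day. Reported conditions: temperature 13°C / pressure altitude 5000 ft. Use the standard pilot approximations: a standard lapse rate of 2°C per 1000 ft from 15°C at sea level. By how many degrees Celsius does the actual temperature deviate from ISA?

ISA+8°C

ISA temperature at 5000 ft = 15 − 2 × (5000/1000) = 5°C.
Deviation = OAT − ISA = 13 − 5 = +8°C.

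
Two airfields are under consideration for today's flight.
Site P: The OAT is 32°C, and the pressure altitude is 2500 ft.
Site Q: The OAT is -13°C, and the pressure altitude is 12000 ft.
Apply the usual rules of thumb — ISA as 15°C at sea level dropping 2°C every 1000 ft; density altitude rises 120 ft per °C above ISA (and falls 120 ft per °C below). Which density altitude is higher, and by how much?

Site P: ISA temp = 10°C, deviation +22°C, DA = 2500 + 120 × 22 = 5140 ft.
Site Q: ISA temp = -9°C, deviation -4°C, DA = 12000 + 120 × (-4) = 11520 ft.
Site Q is higher by 11520 − 5140 = 6380 ft.

Site Q by 6380 ft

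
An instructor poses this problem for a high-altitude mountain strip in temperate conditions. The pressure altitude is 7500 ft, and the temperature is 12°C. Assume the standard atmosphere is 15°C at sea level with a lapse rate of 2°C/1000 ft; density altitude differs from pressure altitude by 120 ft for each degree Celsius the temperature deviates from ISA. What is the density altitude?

ISA temperature at 7500 ft = 15 − 2 × (7500/1000) = 0°C.
ISA deviation = 12 − 0 = +12°C.
Density altitude = 7500 + 120 × (12) = 7500 + (+1440) = 8940 ft.

8940 ft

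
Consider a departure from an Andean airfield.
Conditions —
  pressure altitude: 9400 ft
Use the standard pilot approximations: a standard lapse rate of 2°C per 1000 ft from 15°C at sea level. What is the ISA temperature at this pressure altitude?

ISA temperature = 15 − 2 × (9400/1000) = 15 − 18.8 = -3.8°C.

-3.8°C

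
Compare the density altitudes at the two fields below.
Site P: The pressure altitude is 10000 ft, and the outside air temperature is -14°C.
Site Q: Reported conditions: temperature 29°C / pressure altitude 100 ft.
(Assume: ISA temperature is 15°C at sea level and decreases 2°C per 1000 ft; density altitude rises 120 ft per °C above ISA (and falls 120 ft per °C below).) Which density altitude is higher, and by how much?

Site P: ISA temp = -5°C, deviation -9°C, DA = 10000 + 120 × (-9) = 8920 ft.
Site Q: ISA temp = 14.8°C, deviation +14.2°C, DA = 100 + 120 × 14.2 = 1804 ft.
Site P is higher by 8920 − 1804 = 7116 ft.

Site P by 7116 ft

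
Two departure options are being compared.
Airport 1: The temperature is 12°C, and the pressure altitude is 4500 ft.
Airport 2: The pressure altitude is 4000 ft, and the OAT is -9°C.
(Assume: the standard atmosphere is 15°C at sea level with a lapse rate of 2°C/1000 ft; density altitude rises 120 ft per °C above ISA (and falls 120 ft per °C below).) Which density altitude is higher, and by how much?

Airport 1: ISA temp = 6°C, deviation +6°C, DA = 4500 + 120 × 6 = 5220 ft.
Airport 2: ISA temp = 7°C, deviation -16°C, DA = 4000 + 120 × (-16) = 2080 ft.
Airport 1 is higher by 5220 − 2080 = 3140 ft.

Airport 1 by 3140 ft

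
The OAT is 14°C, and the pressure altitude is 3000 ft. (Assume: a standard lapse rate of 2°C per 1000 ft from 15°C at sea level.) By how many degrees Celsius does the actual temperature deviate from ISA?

ISA temperature at 3000 ft = 15 − 2 × (3000/1000) = 9°C.
Deviation = OAT − ISA = 14 − 9 = +5°C.

ISA+5°C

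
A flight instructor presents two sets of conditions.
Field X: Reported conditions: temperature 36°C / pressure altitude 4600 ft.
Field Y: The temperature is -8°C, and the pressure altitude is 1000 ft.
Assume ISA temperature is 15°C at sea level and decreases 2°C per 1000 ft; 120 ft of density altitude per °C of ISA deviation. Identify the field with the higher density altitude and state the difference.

Field X: ISA temp = 5.8°C, deviation +30.2°C, DA = 4600 + 120 × 30.2 = 8224 ft.
Field Y: ISA temp = 13°C, deviation -21°C, DA = 1000 + 120 × (-21) = -1520 ft.
Field X is higher by 8224 − (-1520) = 9744 ft.

Field X by 9744 ft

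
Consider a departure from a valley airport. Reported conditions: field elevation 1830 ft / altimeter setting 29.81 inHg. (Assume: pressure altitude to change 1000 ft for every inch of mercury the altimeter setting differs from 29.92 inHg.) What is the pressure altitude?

Pressure correction = (29.92 − 29.81) × 1000 = +110 ft.
Pressure altitude = 1830 + (+110) = 1940 ft.

1940 ft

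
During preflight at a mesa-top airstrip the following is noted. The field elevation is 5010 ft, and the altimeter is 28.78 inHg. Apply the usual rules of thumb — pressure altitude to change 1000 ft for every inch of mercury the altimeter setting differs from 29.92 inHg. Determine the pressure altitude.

Pressure correction = (29.92 − 28.78) × 1000 = +1140 ft.
Pressure altitude = 5010 + (+1140) = 6150 ft.

6150 ft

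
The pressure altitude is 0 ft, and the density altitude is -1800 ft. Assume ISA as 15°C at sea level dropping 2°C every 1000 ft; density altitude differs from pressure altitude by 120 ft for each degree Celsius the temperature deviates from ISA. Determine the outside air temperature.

0°C

Density altitude − pressure altitude = -1800 − 0 = -1800 ft.
At 120 ft/°C that is an ISA deviation of -1800/120 = -15°C.
ISA temperature at 0 ft = 15 − 2 × (0/1000) = 15°C.
OAT = ISA + deviation = 15 + (-15) = 0°C.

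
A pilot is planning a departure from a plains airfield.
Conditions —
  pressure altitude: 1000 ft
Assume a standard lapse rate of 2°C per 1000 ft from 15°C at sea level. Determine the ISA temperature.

ISA temperature = 15 − 2 × (1000/1000) = 15 − 2 = 13°C.

13°C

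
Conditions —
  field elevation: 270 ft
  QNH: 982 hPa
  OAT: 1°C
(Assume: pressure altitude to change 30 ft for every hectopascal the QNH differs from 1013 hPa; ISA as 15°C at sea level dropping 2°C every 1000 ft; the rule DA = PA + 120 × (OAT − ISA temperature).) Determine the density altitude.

Pressure altitude = 270 + (1013 − 982) × 30 = 270 + (+930) = 1200 ft.
ISA temperature at 1200 ft = 15 − 2 × (1200/1000) = 12.6°C.
ISA deviation = 1 − 12.6 = -11.6°C.
Density altitude = 1200 + 120 × (-11.6) = -192 ft.

-192 ft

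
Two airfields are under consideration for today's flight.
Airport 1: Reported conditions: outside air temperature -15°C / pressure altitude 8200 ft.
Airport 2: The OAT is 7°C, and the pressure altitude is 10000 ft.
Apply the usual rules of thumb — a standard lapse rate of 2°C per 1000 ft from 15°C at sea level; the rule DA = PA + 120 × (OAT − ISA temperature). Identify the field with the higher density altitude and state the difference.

Airport 1: ISA temp = -1.4°C, deviation -13.6°C, DA = 8200 + 120 × (-13.6) = 6568 ft.
Airport 2: ISA temp = -5°C, deviation +12°C, DA = 10000 + 120 × 12 = 11440 ft.
Airport 2 is higher by 11440 − 6568 = 4872 ft.

Airport 2 by 4872 ft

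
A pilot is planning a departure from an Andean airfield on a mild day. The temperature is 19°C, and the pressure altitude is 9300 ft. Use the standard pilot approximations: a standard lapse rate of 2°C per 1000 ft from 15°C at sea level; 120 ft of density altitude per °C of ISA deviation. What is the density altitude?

12012 ft

ISA temperature at 9300 ft = 15 − 2 × (9300/1000) = -3.6°C.
ISA deviation = 19 − (-3.6) = +22.6°C.
Density altitude = 9300 + 120 × (22.6) = 9300 + (+2712) = 12012 ft.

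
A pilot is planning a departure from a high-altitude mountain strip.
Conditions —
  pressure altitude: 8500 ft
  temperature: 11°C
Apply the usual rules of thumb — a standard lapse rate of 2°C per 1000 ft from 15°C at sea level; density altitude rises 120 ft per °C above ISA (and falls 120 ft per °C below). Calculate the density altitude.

ISA temperature at 8500 ft = 15 − 2 × (8500/1000) = -2°C.
ISA deviation = 11 − (-2) = +13°C.
Density altitude = 8500 + 120 × (13) = 8500 + (+1560) = 10060 ft.

10060 ft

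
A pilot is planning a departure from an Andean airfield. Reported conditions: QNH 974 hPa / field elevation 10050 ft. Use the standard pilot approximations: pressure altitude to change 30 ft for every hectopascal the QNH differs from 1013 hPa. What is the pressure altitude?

Pressure correction = (1013 − 974) × 30 = +1170 ft.
Pressure altitude = 10050 + (+1170) = 11220 ft.

11220 ft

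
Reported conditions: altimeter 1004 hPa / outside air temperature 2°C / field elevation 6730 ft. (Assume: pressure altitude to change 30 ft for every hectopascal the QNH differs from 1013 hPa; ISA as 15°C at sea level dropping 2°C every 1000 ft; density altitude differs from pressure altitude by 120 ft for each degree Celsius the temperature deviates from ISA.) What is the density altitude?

7120 ft

Pressure altitude = 6730 + (1013 − 1004) × 30 = 6730 + (+270) = 7000 ft.
ISA temperature at 7000 ft = 15 − 2 × (7000/1000) = 1°C.
ISA deviation = 2 − 1 = +1°C.
Density altitude = 7000 + 120 × (1) = 7120 ft.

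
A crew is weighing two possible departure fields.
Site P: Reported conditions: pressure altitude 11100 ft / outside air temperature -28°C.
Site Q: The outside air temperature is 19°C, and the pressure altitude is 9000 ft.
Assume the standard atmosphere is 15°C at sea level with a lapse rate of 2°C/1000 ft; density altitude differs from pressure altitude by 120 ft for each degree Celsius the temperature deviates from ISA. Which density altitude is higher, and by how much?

Site P: ISA temp = -7.2°C, deviation -20.8°C, DA = 11100 + 120 × (-20.8) = 8604 ft.
Site Q: ISA temp = -3°C, deviation +22°C, DA = 9000 + 120 × 22 = 11640 ft.
Site Q is higher by 11640 − 8604 = 3036 ft.

Site Q by 3036 ft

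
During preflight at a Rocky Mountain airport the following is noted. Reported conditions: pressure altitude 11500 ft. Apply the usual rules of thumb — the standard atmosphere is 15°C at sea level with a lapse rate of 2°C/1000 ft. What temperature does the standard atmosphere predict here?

ISA temperature = 15 − 2 × (11500/1000) = 15 − 23 = -8°C.

-8°C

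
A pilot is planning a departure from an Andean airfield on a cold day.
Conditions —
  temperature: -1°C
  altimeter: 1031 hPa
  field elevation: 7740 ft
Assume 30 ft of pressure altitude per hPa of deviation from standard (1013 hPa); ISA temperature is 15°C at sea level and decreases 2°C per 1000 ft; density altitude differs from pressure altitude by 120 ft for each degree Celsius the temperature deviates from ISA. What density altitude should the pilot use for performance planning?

Pressure altitude = 7740 + (1013 − 1031) × 30 = 7740 + (-540) = 7200 ft.
ISA temperature at 7200 ft = 15 − 2 × (7200/1000) = 0.6°C.
ISA deviation = -1 − 0.6 = -1.6°C.
Density altitude = 7200 + 120 × (-1.6) = 7008 ft.

7008 ft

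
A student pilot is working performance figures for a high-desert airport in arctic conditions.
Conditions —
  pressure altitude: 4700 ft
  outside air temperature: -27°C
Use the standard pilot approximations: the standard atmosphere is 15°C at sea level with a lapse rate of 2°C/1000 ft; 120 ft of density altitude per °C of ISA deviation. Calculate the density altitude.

788 ft

ISA temperature at 4700 ft = 15 − 2 × (4700/1000) = 5.6°C.
ISA deviation = -27 − 5.6 = -32.6°C.
Density altitude = 4700 + 120 × (-32.6) = 4700 + (-3912) = 788 ft.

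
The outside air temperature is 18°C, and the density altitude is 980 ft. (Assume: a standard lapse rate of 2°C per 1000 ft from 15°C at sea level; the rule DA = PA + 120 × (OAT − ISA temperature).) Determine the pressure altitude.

DA = PA + 120 × (OAT − (15 − 2·PA/1000)) = PA + 120·OAT − 1800 + 0.24·PA = 1.24·PA + 120·OAT − 1800.
So 1.24·PA = 980 − 120 × 18 + 1800 = 620.
PA = 620 / 1.24 = 500 ft.

500 ft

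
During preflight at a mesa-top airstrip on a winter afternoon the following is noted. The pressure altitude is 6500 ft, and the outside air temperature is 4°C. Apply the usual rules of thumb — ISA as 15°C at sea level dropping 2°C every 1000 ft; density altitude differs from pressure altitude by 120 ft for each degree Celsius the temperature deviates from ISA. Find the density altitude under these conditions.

ISA temperature at 6500 ft = 15 − 2 × (6500/1000) = 2°C.
ISA deviation = 4 − 2 = +2°C.
Density altitude = 6500 + 120 × (2) = 6500 + (+240) = 6740 ft.

6740 ft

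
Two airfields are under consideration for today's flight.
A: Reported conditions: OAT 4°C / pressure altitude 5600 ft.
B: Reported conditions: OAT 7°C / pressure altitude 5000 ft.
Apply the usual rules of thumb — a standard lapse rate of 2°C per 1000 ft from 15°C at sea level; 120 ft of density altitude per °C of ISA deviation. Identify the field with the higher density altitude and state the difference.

A by 384 ft

A: ISA temp = 3.8°C, deviation +0.2°C, DA = 5600 + 120 × 0.2 = 5624 ft.
B: ISA temp = 5°C, deviation +2°C, DA = 5000 + 120 × 2 = 5240 ft.
A is higher by 5624 − 5240 = 384 ft.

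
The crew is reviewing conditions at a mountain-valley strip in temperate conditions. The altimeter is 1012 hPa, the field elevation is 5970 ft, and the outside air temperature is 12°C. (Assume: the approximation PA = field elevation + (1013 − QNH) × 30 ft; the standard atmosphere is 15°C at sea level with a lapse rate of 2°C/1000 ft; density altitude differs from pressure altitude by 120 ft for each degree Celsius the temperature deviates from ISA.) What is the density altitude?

Pressure altitude = 5970 + (1013 − 1012) × 30 = 5970 + (+30) = 6000 ft.
ISA temperature at 6000 ft = 15 − 2 × (6000/1000) = 3°C.
ISA deviation = 12 − 3 = +9°C.
Density altitude = 6000 + 120 × (9) = 7080 ft.

7080 ft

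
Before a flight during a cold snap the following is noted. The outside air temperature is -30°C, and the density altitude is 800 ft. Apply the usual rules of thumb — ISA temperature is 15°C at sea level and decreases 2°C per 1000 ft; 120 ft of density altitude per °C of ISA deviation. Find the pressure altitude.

DA = PA + 120 × (OAT − (15 − 2·PA/1000)) = PA + 120·OAT − 1800 + 0.24·PA = 1.24·PA + 120·OAT − 1800.
So 1.24·PA = 800 − 120 × (-30) + 1800 = 6200.
PA = 6200 / 1.24 = 5000 ft.

5000 ft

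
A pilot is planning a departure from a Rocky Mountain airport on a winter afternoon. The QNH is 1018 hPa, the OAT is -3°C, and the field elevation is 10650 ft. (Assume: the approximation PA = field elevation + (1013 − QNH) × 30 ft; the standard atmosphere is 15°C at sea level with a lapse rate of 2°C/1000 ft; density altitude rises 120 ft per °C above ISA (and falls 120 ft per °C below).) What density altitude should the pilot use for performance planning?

10860 ft

Pressure altitude = 10650 + (1013 − 1018) × 30 = 10650 + (-150) = 10500 ft.
ISA temperature at 10500 ft = 15 − 2 × (10500/1000) = -6°C.
ISA deviation = -3 − (-6) = +3°C.
Density altitude = 10500 + 120 × (3) = 10860 ft.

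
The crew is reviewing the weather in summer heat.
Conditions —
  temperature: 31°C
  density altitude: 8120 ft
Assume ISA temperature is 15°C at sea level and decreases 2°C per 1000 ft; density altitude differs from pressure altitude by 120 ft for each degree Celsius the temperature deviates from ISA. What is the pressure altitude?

5000 ft

DA = PA + 120 × (OAT − (15 − 2·PA/1000)) = PA + 120·OAT − 1800 + 0.24·PA = 1.24·PA + 120·OAT − 1800.
So 1.24·PA = 8120 − 120 × 31 + 1800 = 6200.
PA = 6200 / 1.24 = 5000 ft.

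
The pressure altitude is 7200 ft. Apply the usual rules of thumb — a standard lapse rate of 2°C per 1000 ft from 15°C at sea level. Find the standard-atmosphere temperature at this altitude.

ISA temperature = 15 − 2 × (7200/1000) = 15 − 14.4 = 0.6°C.

0.6°C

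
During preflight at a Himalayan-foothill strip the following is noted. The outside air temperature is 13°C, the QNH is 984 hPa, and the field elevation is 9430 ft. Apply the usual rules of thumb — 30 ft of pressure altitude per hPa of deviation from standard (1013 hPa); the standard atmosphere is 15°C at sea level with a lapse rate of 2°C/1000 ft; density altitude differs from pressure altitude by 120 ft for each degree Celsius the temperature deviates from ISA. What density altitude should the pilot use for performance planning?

Pressure altitude = 9430 + (1013 − 984) × 30 = 9430 + (+870) = 10300 ft.
ISA temperature at 10300 ft = 15 − 2 × (10300/1000) = -5.6°C.
ISA deviation = 13 − (-5.6) = +18.6°C.
Density altitude = 10300 + 120 × (18.6) = 12532 ft.

12532 ft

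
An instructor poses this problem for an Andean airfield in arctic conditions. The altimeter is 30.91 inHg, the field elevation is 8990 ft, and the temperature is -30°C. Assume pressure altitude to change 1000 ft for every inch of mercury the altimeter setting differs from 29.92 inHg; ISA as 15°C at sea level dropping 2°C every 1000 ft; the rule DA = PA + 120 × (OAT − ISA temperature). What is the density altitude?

4520 ft

Pressure altitude = 8990 + (29.92 − 30.91) × 1000 = 8990 + (-990) = 8000 ft.
ISA temperature at 8000 ft = 15 − 2 × (8000/1000) = -1°C.
ISA deviation = -30 − (-1) = -29°C.
Density altitude = 8000 + 120 × (-29) = 4520 ft.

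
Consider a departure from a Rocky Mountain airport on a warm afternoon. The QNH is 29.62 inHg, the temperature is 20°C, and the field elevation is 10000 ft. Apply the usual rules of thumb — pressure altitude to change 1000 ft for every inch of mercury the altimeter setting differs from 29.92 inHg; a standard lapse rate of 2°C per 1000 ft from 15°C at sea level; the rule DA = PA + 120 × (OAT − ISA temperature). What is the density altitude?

13372 ft

Pressure altitude = 10000 + (29.92 − 29.62) × 1000 = 10000 + (+300) = 10300 ft.
ISA temperature at 10300 ft = 15 − 2 × (10300/1000) = -5.6°C.
ISA deviation = 20 − (-5.6) = +25.6°C.
Density altitude = 10300 + 120 × (25.6) = 13372 ft.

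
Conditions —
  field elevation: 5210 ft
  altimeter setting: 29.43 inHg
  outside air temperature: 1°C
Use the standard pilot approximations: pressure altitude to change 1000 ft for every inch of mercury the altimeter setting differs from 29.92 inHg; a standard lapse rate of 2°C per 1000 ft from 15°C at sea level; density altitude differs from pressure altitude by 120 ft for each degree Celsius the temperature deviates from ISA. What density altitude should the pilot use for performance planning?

Pressure altitude = 5210 + (29.92 − 29.43) × 1000 = 5210 + (+490) = 5700 ft.
ISA temperature at 5700 ft = 15 − 2 × (5700/1000) = 3.6°C.
ISA deviation = 1 − 3.6 = -2.6°C.
Density altitude = 5700 + 120 × (-2.6) = 5388 ft.

5388 ft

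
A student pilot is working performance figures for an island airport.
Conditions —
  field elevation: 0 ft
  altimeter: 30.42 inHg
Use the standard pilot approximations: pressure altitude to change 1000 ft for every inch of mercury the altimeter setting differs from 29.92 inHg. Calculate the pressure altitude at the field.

-500 ft

Pressure correction = (29.92 − 30.42) × 1000 = -500 ft.
Pressure altitude = 0 + (-500) = -500 ft.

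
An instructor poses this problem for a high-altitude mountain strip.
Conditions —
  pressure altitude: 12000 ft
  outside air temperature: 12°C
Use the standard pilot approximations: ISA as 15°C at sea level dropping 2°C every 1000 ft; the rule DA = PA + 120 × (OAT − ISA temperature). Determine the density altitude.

14520 ft

ISA temperature at 12000 ft = 15 − 2 × (12000/1000) = -9°C.
ISA deviation = 12 − (-9) = +21°C.
Density altitude = 12000 + 120 × (21) = 12000 + (+2520) = 14520 ft.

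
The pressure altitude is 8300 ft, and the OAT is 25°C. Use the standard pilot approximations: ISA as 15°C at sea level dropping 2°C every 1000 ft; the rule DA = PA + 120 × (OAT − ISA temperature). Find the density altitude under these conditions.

ISA temperature at 8300 ft = 15 − 2 × (8300/1000) = -1.6°C.
ISA deviation = 25 − (-1.6) = +26.6°C.
Density altitude = 8300 + 120 × (26.6) = 8300 + (+3192) = 11492 ft.

11492 ft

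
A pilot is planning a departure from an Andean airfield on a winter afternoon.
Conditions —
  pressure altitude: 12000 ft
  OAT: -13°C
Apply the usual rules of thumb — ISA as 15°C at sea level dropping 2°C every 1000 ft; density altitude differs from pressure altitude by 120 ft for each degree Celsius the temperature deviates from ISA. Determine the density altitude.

11520 ft

ISA temperature at 12000 ft = 15 − 2 × (12000/1000) = -9°C.
ISA deviation = -13 − (-9) = -4°C.
Density altitude = 12000 + 120 × (-4) = 12000 + (-480) = 11520 ft.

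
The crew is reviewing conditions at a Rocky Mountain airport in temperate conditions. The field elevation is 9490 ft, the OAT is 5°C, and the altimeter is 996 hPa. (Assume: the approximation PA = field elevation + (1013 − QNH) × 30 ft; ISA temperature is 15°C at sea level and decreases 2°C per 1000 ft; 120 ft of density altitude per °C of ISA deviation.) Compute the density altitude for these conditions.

Pressure altitude = 9490 + (1013 − 996) × 30 = 9490 + (+510) = 10000 ft.
ISA temperature at 10000 ft = 15 − 2 × (10000/1000) = -5°C.
ISA deviation = 5 − (-5) = +10°C.
Density altitude = 10000 + 120 × (10) = 11200 ft.

11200 ft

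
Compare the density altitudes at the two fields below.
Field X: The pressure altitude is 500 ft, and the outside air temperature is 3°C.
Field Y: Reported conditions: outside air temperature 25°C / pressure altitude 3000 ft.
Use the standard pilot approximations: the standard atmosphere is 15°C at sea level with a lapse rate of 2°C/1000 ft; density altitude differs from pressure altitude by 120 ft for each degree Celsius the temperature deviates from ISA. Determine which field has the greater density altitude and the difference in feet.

Field X: ISA temp = 14°C, deviation -11°C, DA = 500 + 120 × (-11) = -820 ft.
Field Y: ISA temp = 9°C, deviation +16°C, DA = 3000 + 120 × 16 = 4920 ft.
Field Y is higher by 4920 − (-820) = 5740 ft.

Field Y by 5740 ft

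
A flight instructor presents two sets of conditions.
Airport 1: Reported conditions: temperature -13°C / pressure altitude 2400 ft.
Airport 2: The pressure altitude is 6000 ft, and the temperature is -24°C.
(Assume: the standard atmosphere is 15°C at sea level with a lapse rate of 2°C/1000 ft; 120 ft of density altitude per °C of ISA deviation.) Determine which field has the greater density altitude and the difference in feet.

Airport 1: ISA temp = 10.2°C, deviation -23.2°C, DA = 2400 + 120 × (-23.2) = -384 ft.
Airport 2: ISA temp = 3°C, deviation -27°C, DA = 6000 + 120 × (-27) = 2760 ft.
Airport 2 is higher by 2760 − (-384) = 3144 ft.

Airport 2 by 3144 ft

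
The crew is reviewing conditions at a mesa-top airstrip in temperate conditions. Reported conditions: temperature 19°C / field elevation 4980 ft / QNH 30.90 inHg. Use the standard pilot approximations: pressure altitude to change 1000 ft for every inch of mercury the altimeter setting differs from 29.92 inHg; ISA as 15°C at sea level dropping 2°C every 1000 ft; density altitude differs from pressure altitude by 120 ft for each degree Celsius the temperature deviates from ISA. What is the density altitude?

5440 ft

Pressure altitude = 4980 + (29.92 − 30.90) × 1000 = 4980 + (-980) = 4000 ft.
ISA temperature at 4000 ft = 15 − 2 × (4000/1000) = 7°C.
ISA deviation = 19 − 7 = +12°C.
Density altitude = 4000 + 120 × (12) = 5440 ft.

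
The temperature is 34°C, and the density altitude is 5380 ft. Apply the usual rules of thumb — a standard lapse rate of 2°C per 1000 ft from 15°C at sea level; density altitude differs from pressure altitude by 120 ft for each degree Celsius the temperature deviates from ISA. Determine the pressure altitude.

DA = PA + 120 × (OAT − (15 − 2·PA/1000)) = PA + 120·OAT − 1800 + 0.24·PA = 1.24·PA + 120·OAT − 1800.
So 1.24·PA = 5380 − 120 × 34 + 1800 = 3100.
PA = 3100 / 1.24 = 2500 ft.

2500 ft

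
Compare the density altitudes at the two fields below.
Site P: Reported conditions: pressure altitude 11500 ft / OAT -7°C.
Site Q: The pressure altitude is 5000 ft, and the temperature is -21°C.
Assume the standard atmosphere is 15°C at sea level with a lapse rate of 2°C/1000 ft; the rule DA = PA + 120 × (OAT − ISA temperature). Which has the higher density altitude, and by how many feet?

Site P: ISA temp = -8°C, deviation +1°C, DA = 11500 + 120 × 1 = 11620 ft.
Site Q: ISA temp = 5°C, deviation -26°C, DA = 5000 + 120 × (-26) = 1880 ft.
Site P is higher by 11620 − 1880 = 9740 ft.

Site P by 9740 ft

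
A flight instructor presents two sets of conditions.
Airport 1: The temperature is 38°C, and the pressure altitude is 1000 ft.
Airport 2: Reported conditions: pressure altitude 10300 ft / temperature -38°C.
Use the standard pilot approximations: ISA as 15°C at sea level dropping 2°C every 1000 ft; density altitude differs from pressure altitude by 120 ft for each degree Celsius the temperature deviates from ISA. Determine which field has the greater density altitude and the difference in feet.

Airport 1: ISA temp = 13°C, deviation +25°C, DA = 1000 + 120 × 25 = 4000 ft.
Airport 2: ISA temp = -5.6°C, deviation -32.4°C, DA = 10300 + 120 × (-32.4) = 6412 ft.
Airport 2 is higher by 6412 − 4000 = 2412 ft.

Airport 2 by 2412 ft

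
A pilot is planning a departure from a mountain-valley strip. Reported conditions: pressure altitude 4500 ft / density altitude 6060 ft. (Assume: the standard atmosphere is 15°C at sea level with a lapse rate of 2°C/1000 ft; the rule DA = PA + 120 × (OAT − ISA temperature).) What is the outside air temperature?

Density altitude − pressure altitude = 6060 − 4500 = +1560 ft.
At 120 ft/°C that is an ISA deviation of 1560/120 = +13°C.
ISA temperature at 4500 ft = 15 − 2 × (4500/1000) = 6°C.
OAT = ISA + deviation = 6 + (+13) = 19°C.

19°C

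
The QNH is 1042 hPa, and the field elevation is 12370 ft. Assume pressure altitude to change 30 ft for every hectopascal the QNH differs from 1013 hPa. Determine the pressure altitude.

11500 ft

Pressure correction = (1013 − 1042) × 30 = -870 ft.
Pressure altitude = 12370 + (-870) = 11500 ft.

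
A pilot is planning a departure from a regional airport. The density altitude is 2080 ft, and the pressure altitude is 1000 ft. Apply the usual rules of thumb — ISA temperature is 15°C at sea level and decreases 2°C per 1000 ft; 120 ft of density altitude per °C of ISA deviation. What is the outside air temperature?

Density altitude − pressure altitude = 2080 − 1000 = +1080 ft.
At 120 ft/°C that is an ISA deviation of 1080/120 = +9°C.
ISA temperature at 1000 ft = 15 − 2 × (1000/1000) = 13°C.
OAT = ISA + deviation = 13 + (+9) = 22°C.

22°C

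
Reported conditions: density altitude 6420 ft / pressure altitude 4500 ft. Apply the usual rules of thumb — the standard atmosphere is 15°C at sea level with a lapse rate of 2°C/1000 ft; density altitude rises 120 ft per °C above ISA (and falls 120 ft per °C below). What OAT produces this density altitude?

Density altitude − pressure altitude = 6420 − 4500 = +1920 ft.
At 120 ft/°C that is an ISA deviation of 1920/120 = +16°C.
ISA temperature at 4500 ft = 15 − 2 × (4500/1000) = 6°C.
OAT = ISA + deviation = 6 + (+16) = 22°C.

22°C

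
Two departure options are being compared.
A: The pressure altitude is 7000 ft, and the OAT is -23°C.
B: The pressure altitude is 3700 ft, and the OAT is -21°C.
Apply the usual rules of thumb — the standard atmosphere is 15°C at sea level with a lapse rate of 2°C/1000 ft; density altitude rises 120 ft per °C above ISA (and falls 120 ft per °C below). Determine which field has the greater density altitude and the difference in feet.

A: ISA temp = 1°C, deviation -24°C, DA = 7000 + 120 × (-24) = 4120 ft.
B: ISA temp = 7.6°C, deviation -28.6°C, DA = 3700 + 120 × (-28.6) = 268 ft.
A is higher by 4120 − 268 = 3852 ft.

A by 3852 ft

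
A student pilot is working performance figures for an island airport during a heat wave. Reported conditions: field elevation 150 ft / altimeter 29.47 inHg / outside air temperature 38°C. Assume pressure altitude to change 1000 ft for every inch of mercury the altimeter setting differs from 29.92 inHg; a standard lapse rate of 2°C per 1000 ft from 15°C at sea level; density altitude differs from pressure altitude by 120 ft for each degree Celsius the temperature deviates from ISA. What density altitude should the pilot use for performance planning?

Pressure altitude = 150 + (29.92 − 29.47) × 1000 = 150 + (+450) = 600 ft.
ISA temperature at 600 ft = 15 − 2 × (600/1000) = 13.8°C.
ISA deviation = 38 − 13.8 = +24.2°C.
Density altitude = 600 + 120 × (24.2) = 3504 ft.

3504 ft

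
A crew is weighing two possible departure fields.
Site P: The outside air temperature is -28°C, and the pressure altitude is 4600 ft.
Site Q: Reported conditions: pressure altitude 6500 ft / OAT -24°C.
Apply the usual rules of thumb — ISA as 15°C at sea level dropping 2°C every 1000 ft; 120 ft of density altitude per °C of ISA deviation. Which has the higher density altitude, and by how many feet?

Site P: ISA temp = 5.8°C, deviation -33.8°C, DA = 4600 + 120 × (-33.8) = 544 ft.
Site Q: ISA temp = 2°C, deviation -26°C, DA = 6500 + 120 × (-26) = 3380 ft.
Site Q is higher by 3380 − 544 = 2836 ft.

Site Q by 2836 ft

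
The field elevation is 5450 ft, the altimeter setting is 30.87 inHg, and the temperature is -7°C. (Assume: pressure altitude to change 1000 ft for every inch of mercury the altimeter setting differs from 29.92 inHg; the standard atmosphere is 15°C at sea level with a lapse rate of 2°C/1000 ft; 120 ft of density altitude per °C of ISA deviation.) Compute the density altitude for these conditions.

2940 ft

Pressure altitude = 5450 + (29.92 − 30.87) × 1000 = 5450 + (-950) = 4500 ft.
ISA temperature at 4500 ft = 15 − 2 × (4500/1000) = 6°C.
ISA deviation = -7 − 6 = -13°C.
Density altitude = 4500 + 120 × (-13) = 2940 ft.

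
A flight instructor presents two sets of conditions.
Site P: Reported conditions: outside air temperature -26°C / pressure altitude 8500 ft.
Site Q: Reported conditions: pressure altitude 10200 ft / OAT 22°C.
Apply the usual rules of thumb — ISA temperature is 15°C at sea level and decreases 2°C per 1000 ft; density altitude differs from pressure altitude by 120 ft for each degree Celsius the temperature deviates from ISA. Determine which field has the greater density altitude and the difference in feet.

Site Q by 7868 ft

Site P: ISA temp = -2°C, deviation -24°C, DA = 8500 + 120 × (-24) = 5620 ft.
Site Q: ISA temp = -5.4°C, deviation +27.4°C, DA = 10200 + 120 × 27.4 = 13488 ft.
Site Q is higher by 13488 − 5620 = 7868 ft.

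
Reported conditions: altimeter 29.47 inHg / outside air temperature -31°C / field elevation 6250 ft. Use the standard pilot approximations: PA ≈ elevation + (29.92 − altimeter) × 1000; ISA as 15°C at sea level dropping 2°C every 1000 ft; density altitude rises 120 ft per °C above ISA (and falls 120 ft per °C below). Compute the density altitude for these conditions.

Pressure altitude = 6250 + (29.92 − 29.47) × 1000 = 6250 + (+450) = 6700 ft.
ISA temperature at 6700 ft = 15 − 2 × (6700/1000) = 1.6°C.
ISA deviation = -31 − 1.6 = -32.6°C.
Density altitude = 6700 + 120 × (-32.6) = 2788 ft.

2788 ft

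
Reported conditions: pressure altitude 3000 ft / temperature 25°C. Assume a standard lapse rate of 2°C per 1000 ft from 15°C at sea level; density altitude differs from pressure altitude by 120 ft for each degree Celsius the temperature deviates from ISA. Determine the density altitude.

4920 ft

ISA temperature at 3000 ft = 15 − 2 × (3000/1000) = 9°C.
ISA deviation = 25 − 9 = +16°C.
Density altitude = 3000 + 120 × (16) = 3000 + (+1920) = 4920 ft.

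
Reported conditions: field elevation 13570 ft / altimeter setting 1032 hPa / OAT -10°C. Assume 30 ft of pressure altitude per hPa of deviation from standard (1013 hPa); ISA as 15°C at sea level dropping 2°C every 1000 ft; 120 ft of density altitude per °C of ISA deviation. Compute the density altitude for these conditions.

Pressure altitude = 13570 + (1013 − 1032) × 30 = 13570 + (-570) = 13000 ft.
ISA temperature at 13000 ft = 15 − 2 × (13000/1000) = -11°C.
ISA deviation = -10 − (-11) = +1°C.
Density altitude = 13000 + 120 × (1) = 13120 ft.

13120 ft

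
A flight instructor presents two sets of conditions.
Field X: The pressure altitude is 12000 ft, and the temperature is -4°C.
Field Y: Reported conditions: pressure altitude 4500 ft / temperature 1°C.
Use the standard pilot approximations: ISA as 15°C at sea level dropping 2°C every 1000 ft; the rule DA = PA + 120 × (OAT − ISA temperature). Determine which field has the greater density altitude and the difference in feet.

Field X by 8700 ft

Field X: ISA temp = -9°C, deviation +5°C, DA = 12000 + 120 × 5 = 12600 ft.
Field Y: ISA temp = 6°C, deviation -5°C, DA = 4500 + 120 × (-5) = 3900 ft.
Field X is higher by 12600 − 3900 = 8700 ft.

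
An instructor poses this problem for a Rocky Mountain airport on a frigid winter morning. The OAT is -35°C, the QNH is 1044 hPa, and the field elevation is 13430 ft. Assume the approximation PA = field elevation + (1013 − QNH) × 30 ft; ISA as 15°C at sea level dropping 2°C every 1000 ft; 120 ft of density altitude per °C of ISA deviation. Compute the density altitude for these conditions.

9500 ft

Pressure altitude = 13430 + (1013 − 1044) × 30 = 13430 + (-930) = 12500 ft.
ISA temperature at 12500 ft = 15 − 2 × (12500/1000) = -10°C.
ISA deviation = -35 − (-10) = -25°C.
Density altitude = 12500 + 120 × (-25) = 9500 ft.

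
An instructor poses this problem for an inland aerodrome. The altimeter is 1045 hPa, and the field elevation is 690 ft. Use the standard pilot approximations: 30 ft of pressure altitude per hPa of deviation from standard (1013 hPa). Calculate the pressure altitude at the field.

-270 ft

Pressure correction = (1013 − 1045) × 30 = -960 ft.
Pressure altitude = 690 + (-960) = -270 ft.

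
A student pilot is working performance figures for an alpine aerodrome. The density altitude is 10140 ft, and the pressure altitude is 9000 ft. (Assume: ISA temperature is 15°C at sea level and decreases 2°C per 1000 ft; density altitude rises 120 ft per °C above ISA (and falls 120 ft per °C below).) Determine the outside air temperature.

Density altitude − pressure altitude = 10140 − 9000 = +1140 ft.
At 120 ft/°C that is an ISA deviation of 1140/120 = +9.5°C.
ISA temperature at 9000 ft = 15 − 2 × (9000/1000) = -3°C.
OAT = ISA + deviation = -3 + (+9.5) = 6.5°C.

6.5°C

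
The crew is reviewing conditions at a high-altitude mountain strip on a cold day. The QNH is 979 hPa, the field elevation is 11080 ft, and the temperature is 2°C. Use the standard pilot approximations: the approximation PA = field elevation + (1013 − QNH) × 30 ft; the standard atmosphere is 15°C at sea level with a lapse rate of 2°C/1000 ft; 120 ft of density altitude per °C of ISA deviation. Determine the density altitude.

13444 ft

Pressure altitude = 11080 + (1013 − 979) × 30 = 11080 + (+1020) = 12100 ft.
ISA temperature at 12100 ft = 15 − 2 × (12100/1000) = -9.2°C.
ISA deviation = 2 − (-9.2) = +11.2°C.
Density altitude = 12100 + 120 × (11.2) = 13444 ft.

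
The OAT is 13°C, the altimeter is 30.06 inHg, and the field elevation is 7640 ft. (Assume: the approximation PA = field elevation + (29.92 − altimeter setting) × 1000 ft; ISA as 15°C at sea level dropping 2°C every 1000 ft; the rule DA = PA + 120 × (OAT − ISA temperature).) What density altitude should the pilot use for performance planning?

Pressure altitude = 7640 + (29.92 − 30.06) × 1000 = 7640 + (-140) = 7500 ft.
ISA temperature at 7500 ft = 15 − 2 × (7500/1000) = 0°C.
ISA deviation = 13 − 0 = +13°C.
Density altitude = 7500 + 120 × (13) = 9060 ft.

9060 ft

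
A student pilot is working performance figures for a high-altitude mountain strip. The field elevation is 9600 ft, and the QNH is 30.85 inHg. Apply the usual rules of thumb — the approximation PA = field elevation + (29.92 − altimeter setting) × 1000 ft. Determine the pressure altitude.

8670 ft

Pressure correction = (29.92 − 30.85) × 1000 = -930 ft.
Pressure altitude = 9600 + (-930) = 8670 ft.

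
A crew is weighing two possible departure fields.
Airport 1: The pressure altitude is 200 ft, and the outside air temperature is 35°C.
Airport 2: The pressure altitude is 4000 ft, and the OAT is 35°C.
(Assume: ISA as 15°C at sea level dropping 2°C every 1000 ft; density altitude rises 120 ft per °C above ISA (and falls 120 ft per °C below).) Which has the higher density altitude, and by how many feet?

Airport 1: ISA temp = 14.6°C, deviation +20.4°C, DA = 200 + 120 × 20.4 = 2648 ft.
Airport 2: ISA temp = 7°C, deviation +28°C, DA = 4000 + 120 × 28 = 7360 ft.
Airport 2 is higher by 7360 − 2648 = 4712 ft.

Airport 2 by 4712 ft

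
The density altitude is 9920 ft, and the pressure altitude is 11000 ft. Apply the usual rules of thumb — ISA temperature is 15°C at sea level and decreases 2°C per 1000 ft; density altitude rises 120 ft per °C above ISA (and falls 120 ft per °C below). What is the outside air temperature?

-16°C

Density altitude − pressure altitude = 9920 − 11000 = -1080 ft.
At 120 ft/°C that is an ISA deviation of -1080/120 = -9°C.
ISA temperature at 11000 ft = 15 − 2 × (11000/1000) = -7°C.
OAT = ISA + deviation = -7 + (-9) = -16°C.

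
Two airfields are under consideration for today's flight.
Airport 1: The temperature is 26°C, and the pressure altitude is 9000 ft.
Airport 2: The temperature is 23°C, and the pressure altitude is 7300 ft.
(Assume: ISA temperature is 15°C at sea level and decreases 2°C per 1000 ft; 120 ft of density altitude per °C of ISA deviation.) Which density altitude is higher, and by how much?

Airport 1 by 2468 ft

Airport 1: ISA temp = -3°C, deviation +29°C, DA = 9000 + 120 × 29 = 12480 ft.
Airport 2: ISA temp = 0.4°C, deviation +22.6°C, DA = 7300 + 120 × 22.6 = 10012 ft.
Airport 1 is higher by 12480 − 10012 = 2468 ft.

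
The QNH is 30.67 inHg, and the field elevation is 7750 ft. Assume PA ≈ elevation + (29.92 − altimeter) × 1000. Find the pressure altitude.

7000 ft

Pressure correction = (29.92 − 30.67) × 1000 = -750 ft.
Pressure altitude = 7750 + (-750) = 7000 ft.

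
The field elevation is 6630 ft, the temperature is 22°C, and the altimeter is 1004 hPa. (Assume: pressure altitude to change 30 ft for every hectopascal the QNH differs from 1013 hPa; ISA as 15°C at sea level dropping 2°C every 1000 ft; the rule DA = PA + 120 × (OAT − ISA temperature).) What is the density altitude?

9396 ft

Pressure altitude = 6630 + (1013 − 1004) × 30 = 6630 + (+270) = 6900 ft.
ISA temperature at 6900 ft = 15 − 2 × (6900/1000) = 1.2°C.
ISA deviation = 22 − 1.2 = +20.8°C.
Density altitude = 6900 + 120 × (20.8) = 9396 ft.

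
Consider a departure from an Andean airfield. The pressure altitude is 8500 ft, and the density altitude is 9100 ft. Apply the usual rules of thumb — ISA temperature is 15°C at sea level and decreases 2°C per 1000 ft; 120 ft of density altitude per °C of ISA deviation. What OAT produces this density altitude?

3°C

Density altitude − pressure altitude = 9100 − 8500 = +600 ft.
At 120 ft/°C that is an ISA deviation of 600/120 = +5°C.
ISA temperature at 8500 ft = 15 − 2 × (8500/1000) = -2°C.
OAT = ISA + deviation = -2 + (+5) = 3°C.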